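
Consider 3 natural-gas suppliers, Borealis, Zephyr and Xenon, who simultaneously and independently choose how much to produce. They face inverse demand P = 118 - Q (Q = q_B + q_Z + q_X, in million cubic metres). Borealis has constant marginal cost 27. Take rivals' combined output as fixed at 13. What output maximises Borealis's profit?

With rivals' combined output fixed at 13, Borealis's profit is π_B = (118 - 13 - q_B)q_B - (27q_B) = (105 - q_B)q_B - (27q_B).
∂π_B/∂q_B = 78 - 2q_B = 0, so q_B = 39.

39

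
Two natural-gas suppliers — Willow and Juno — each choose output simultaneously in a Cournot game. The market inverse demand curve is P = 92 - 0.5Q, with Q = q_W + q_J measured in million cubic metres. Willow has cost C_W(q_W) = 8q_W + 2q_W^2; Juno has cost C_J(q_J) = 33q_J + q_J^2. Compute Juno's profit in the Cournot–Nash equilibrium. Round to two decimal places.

441.31

Willow's profit: π_W = (92 - 0.5Q)q_W - (8q_W + 2q_W²). Setting ∂π_W/∂q_W = 0: 84 - 5q_W - (1/2)(q_J) = 0.
Juno's first-order condition: 59 - 3q_J - (1/2)(q_W) = 0.
So q_W = (84 - (1/2)q_J)/5 and q_J = (59 - (1/2)q_W)/3.
Solving the pair: q_W = 890/59, q_J = 1012/59.
Price P = 92 - (1/2)·(1902/59) = 75.8814.
Juno's profit: 75.8814·(1012/59) - 33·(1012/59) - (1012/59)² = 441.3146.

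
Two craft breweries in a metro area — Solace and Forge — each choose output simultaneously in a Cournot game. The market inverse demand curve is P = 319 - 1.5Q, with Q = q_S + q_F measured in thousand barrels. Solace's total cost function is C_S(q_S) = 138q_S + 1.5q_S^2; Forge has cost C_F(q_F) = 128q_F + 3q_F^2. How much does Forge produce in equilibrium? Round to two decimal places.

Solace's profit: π_S = (319 - 1.5Q)q_S - (138q_S + (3/2)q_S²). Setting ∂π_S/∂q_S = 0: 181 - 6q_S - (3/2)(q_F) = 0.
Forge's profit: π_F = (319 - 1.5Q)q_F - (128q_F + 3q_F²). Setting ∂π_F/∂q_F = 0: 191 - 9q_F - (3/2)(q_S) = 0.
Rearranging gives the reaction functions q_S = (181 - (3/2)q_F)/6 and q_F = (191 - (3/2)q_S)/9.
Substituting one into the other gives q_S = 1790/69 and q_F = 1166/69.

16.90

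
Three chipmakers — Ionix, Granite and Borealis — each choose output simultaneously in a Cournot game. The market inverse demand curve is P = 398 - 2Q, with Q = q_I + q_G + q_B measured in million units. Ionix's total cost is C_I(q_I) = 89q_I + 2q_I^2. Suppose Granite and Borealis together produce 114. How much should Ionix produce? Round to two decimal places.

With rivals' combined output fixed at 114, Ionix's profit is π_I = (398 - 2·114 - 2q_I)q_I - (89q_I + 2q_I²) = (170 - 2q_I)q_I - (89q_I + 2q_I²).
∂π_I/∂q_I = 81 - 8q_I = 0, so q_I = 81/8.

10.13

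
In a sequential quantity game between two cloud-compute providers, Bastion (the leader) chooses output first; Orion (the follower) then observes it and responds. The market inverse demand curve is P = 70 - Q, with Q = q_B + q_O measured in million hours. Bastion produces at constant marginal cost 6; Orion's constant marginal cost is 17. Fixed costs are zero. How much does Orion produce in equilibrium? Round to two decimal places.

Solve by backward induction. Given q_B, the follower Orion maximises π_O = (70 - q_B - q_O)q_O - 17q_O.
Follower FOC: 53 - q_B - 2q_O = 0, so q_O(q_B) = (53 - q_B)/2.
The leader anticipates this reaction. Substituting into P = 70 - Q gives P = 87/2 - (1/2)q_B, so π_B = (87/2 - (1/2)q_B)q_B - 6q_B.
Maximising: ∂π_B/∂q_B = 75/2 - q_B = 0, giving q_B = 75/2.
Then q_O = (53 - 75/2)/2 = 31/4.

7.75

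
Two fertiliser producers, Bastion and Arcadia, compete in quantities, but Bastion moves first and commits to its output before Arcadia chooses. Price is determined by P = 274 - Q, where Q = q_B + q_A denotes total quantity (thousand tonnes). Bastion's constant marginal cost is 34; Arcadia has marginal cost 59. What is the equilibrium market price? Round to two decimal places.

100.25

The follower Arcadia best-responds to any q_B: π_A = (274 - Q)q_A - 59q_A.
Follower FOC: 215 - q_B - 2q_A = 0, so q_A(q_B) = (215 - q_B)/2.
Bastion substitutes q_A(q_B) into its own profit: π_B = q_B(274 - q_B - (215 - q_B)/2) - 34q_B = (333/2 - (1/2)q_B)q_B - 34q_B.
Maximising: ∂π_B/∂q_B = 265/2 - q_B = 0, giving q_B = 265/2.
Then q_A = (215 - 265/2)/2 = 165/4.
Total output Q = 695/4, so price P = 274 - 695/4 = 401/4.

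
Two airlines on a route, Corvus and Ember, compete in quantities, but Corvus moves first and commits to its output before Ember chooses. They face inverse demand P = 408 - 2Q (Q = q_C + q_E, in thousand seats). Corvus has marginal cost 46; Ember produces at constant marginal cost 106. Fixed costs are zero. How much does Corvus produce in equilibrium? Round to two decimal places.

105.50

Solve by backward induction. Given q_C, the follower Ember maximises π_E = (408 - 2q_C - 2q_E)q_E - 106q_E.
Setting the follower's marginal profit to zero, 302 - 2q_C - 4q_E = 0, i.e. q_E = (302 - 2q_C)/4.
Corvus substitutes q_E(q_C) into its own profit: π_C = q_C(408 - 2q_C - (302 - 2q_C)/2) - 46q_C = (257 - q_C)q_C - 46q_C.
The leader's first-order condition 211 - 2q_C = 0 yields q_C = 211/2.
Then q_E = (302 - 2·(211/2))/4 = 91/4.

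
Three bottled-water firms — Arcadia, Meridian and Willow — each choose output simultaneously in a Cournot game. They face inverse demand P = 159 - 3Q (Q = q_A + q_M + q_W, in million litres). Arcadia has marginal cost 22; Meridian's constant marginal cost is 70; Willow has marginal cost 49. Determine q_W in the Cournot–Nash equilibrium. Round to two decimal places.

Arcadia's profit: π_A = (159 - 3Q)q_A - (22q_A). Setting ∂π_A/∂q_A = 0: 137 - 6q_A - 3(q_M + q_W) = 0.
Meridian's profit: π_M = (159 - 3Q)q_M - (70q_M). Setting ∂π_M/∂q_M = 0: 89 - 6q_M - 3(q_A + q_W) = 0.
Willow's first-order condition: 110 - 6q_W - 3(q_A + q_M) = 0.
Adding the 3 conditions: 336 − 6Q − 6Q = 0, i.e. Q = 28.
Back-substituting: q_A = (137 − 84)/3 = 53/3, q_M = (89 − 84)/3 = 5/3, q_W = (110 − 84)/3 = 26/3.

8.67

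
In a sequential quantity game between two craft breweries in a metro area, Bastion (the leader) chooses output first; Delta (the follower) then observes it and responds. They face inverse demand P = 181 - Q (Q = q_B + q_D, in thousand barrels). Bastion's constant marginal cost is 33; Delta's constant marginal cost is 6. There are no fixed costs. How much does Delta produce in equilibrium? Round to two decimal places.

The follower Delta best-responds to any q_B: π_D = (181 - Q)q_D - 6q_D.
Follower FOC: 175 - q_B - 2q_D = 0, so q_D(q_B) = (175 - q_B)/2.
The leader anticipates this reaction. Substituting into P = 181 - Q gives P = 187/2 - (1/2)q_B, so π_B = (187/2 - (1/2)q_B)q_B - 33q_B.
Maximising: ∂π_B/∂q_B = 121/2 - q_B = 0, giving q_B = 121/2.
Then q_D = (175 - 121/2)/2 = 229/4.

57.25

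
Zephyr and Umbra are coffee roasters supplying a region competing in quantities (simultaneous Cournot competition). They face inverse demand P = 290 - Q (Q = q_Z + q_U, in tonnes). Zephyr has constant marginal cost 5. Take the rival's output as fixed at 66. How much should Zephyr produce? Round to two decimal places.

With the rival's output fixed at 66, Zephyr's profit is π_Z = (290 - 66 - q_Z)q_Z - (5q_Z) = (224 - q_Z)q_Z - (5q_Z).
∂π_Z/∂q_Z = 219 - 2q_Z = 0, so q_Z = 219/2.

109.50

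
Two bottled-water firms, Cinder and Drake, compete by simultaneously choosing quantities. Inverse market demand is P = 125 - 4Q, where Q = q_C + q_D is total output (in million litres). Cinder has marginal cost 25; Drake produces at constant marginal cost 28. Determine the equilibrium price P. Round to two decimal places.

59.33

Cinder's profit: π_C = (125 - 4Q)q_C - (25q_C). Setting ∂π_C/∂q_C = 0: 100 - 8q_C - 4(q_D) = 0.
Drake's first-order condition: 97 - 8q_D - 4(q_C) = 0.
So q_C = (100 - 4q_D)/8 and q_D = (97 - 4q_C)/8.
Solving the pair: q_C = 103/12, q_D = 47/6.
Total output Q = 197/12, so price P = 125 - 4·(197/12) = 178/3.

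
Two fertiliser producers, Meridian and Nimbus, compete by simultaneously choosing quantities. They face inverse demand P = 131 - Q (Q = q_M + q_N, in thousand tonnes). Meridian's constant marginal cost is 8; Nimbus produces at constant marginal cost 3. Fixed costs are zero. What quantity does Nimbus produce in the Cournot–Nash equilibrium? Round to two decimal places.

44.33

Meridian's profit: π_M = (131 - Q)q_M - (8q_M). Setting ∂π_M/∂q_M = 0: 123 - 2q_M - (q_N) = 0.
Nimbus's profit: π_N = (131 - Q)q_N - (3q_N). Setting ∂π_N/∂q_N = 0: 128 - 2q_N - (q_M) = 0.
So q_M = (123 - q_N)/2 and q_N = (128 - q_M)/2.
Solving the pair: q_M = 118/3, q_N = 133/3.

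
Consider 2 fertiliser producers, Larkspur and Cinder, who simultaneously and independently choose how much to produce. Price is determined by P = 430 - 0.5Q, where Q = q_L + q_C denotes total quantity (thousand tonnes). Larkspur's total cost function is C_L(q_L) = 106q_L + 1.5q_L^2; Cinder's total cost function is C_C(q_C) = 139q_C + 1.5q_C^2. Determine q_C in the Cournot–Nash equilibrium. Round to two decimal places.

Larkspur's profit: π_L = (430 - 0.5Q)q_L - (106q_L + (3/2)q_L²). Setting ∂π_L/∂q_L = 0: 324 - 4q_L - (1/2)(q_C) = 0.
Cinder's profit: π_C = (430 - 0.5Q)q_C - (139q_C + (3/2)q_C²). Setting ∂π_C/∂q_C = 0: 291 - 4q_C - (1/2)(q_L) = 0.
Best responses: q_L = (324 - (1/2)q_C)/4, q_C = (291 - (1/2)q_L)/4.
Solving the pair: q_L = 1534/21, q_C = 1336/21.

63.62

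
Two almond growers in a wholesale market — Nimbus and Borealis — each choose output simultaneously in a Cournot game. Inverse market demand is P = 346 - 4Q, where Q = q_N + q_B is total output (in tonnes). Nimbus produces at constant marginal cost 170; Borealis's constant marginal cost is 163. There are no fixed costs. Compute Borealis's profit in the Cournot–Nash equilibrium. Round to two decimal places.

Nimbus's profit: π_N = (346 - 4Q)q_N - (170q_N). Setting ∂π_N/∂q_N = 0: 176 - 8q_N - 4(q_B) = 0.
Borealis's profit: π_B = (346 - 4Q)q_B - (163q_B). Setting ∂π_B/∂q_B = 0: 183 - 8q_B - 4(q_N) = 0.
Best responses: q_N = (176 - 4q_B)/8, q_B = (183 - 4q_N)/8.
Solving the pair: q_N = 169/12, q_B = 95/6.
Price P = 346 - 4·(359/12) = 679/3.
Borealis's profit: (679/3 - 163)·(95/6) = 1002.7778.

1002.78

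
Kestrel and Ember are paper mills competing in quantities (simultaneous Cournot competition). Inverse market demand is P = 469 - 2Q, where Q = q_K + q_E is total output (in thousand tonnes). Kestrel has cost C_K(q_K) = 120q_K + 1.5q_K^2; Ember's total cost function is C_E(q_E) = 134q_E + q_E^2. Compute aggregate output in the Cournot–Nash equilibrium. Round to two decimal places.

80.82

Kestrel's profit: π_K = (469 - 2Q)q_K - (120q_K + (3/2)q_K²). Setting ∂π_K/∂q_K = 0: 349 - 7q_K - 2(q_E) = 0.
Ember's first-order condition: 335 - 6q_E - 2(q_K) = 0.
So q_K = (349 - 2q_E)/7 and q_E = (335 - 2q_K)/6.
Substituting one into the other gives q_K = 712/19 and q_E = 1647/38.
Total output Q = 712/19 + 1647/38 = 80.8158.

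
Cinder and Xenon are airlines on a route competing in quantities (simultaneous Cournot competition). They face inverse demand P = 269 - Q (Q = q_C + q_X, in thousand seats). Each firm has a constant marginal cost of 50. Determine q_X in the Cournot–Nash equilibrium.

73

Each firm earns π_i = (269 - Q)q_i - 50q_i.
Setting ∂π_i/∂q_i = 0 with rivals' quantities fixed: 219 - 2q_i - q_j = 0.
By symmetry each firm produces the same amount; substituting q_j = q_i yields q_i = 219/3 = 73.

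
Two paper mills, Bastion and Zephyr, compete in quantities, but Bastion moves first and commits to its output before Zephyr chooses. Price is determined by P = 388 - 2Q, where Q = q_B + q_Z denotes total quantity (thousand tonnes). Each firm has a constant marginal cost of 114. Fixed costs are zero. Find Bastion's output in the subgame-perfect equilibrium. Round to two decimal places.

Solve by backward induction. Given q_B, the follower Zephyr maximises π_Z = (388 - 2q_B - 2q_Z)q_Z - 114q_Z.
∂π_Z/∂q_Z = 274 - 2q_B - 4q_Z = 0 gives the reaction function q_Z = (274 - 2q_B)/4.
Bastion substitutes q_Z(q_B) into its own profit: π_B = q_B(388 - 2q_B - (274 - 2q_B)/2) - 114q_B = (251 - q_B)q_B - 114q_B.
Maximising: ∂π_B/∂q_B = 137 - 2q_B = 0, giving q_B = 137/2.
Then q_Z = (274 - 2·(137/2))/4 = 137/4.

68.50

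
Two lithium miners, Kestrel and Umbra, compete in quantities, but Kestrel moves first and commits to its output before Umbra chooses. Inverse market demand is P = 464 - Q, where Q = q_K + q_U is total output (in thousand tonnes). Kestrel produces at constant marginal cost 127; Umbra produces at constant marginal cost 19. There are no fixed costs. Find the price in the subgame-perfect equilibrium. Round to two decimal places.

184.25

The follower Umbra best-responds to any q_K: π_U = (464 - Q)q_U - 19q_U.
Follower FOC: 445 - q_K - 2q_U = 0, so q_U(q_K) = (445 - q_K)/2.
The leader anticipates this reaction. Substituting into P = 464 - Q gives P = 483/2 - (1/2)q_K, so π_K = (483/2 - (1/2)q_K)q_K - 127q_K.
Maximising: ∂π_K/∂q_K = 229/2 - q_K = 0, giving q_K = 229/2.
Then q_U = (445 - 229/2)/2 = 661/4.
Total output Q = 1119/4, so price P = 464 - 1119/4 = 737/4.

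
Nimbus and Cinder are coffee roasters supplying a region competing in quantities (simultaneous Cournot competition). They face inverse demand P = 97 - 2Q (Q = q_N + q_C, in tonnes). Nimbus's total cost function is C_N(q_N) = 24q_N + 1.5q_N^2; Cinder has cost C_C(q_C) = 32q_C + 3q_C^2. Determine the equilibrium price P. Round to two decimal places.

Nimbus's profit: π_N = (97 - 2Q)q_N - (24q_N + (3/2)q_N²). Setting ∂π_N/∂q_N = 0: 73 - 7q_N - 2(q_C) = 0.
Cinder's first-order condition: 65 - 10q_C - 2(q_N) = 0.
Rearranging gives the reaction functions q_N = (73 - 2q_C)/7 and q_C = (65 - 2q_N)/10.
Substituting one into the other gives q_N = 100/11 and q_C = 103/22.
Total output Q = 303/22, so price P = 97 - 2·(303/22) = 764/11.

69.45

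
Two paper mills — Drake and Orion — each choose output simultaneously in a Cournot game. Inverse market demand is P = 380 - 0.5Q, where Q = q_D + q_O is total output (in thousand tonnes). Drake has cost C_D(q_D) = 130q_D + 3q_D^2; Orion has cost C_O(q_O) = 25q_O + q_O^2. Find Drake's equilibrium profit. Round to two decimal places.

2664.30

Drake's profit: π_D = (380 - 0.5Q)q_D - (130q_D + 3q_D²). Setting ∂π_D/∂q_D = 0: 250 - 7q_D - (1/2)(q_O) = 0.
Orion's profit: π_O = (380 - 0.5Q)q_O - (25q_O + q_O²). Setting ∂π_O/∂q_O = 0: 355 - 3q_O - (1/2)(q_D) = 0.
Rearranging gives the reaction functions q_D = (250 - (1/2)q_O)/7 and q_O = (355 - (1/2)q_D)/3.
Solving the pair: q_D = 27.5904, q_O = 113.7349.
Price P = 380 - (1/2)·141.3253 = 309.3373.
Drake's profit: 309.3373·27.5904 - 130·27.5904 - 3·27.5904² = 2664.2982.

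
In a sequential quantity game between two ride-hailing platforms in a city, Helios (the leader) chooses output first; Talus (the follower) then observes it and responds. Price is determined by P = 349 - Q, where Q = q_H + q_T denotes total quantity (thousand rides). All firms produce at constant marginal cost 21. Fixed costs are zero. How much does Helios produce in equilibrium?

The follower Talus best-responds to any q_H: π_T = (349 - Q)q_T - 21q_T.
Follower FOC: 328 - q_H - 2q_T = 0, so q_T(q_H) = (328 - q_H)/2.
The leader anticipates this reaction. Substituting into P = 349 - Q gives P = 185 - (1/2)q_H, so π_H = (185 - (1/2)q_H)q_H - 21q_H.
Leader FOC: 164 - q_H = 0, so q_H = 164.
Then q_T = (328 - 164)/2 = 82.

164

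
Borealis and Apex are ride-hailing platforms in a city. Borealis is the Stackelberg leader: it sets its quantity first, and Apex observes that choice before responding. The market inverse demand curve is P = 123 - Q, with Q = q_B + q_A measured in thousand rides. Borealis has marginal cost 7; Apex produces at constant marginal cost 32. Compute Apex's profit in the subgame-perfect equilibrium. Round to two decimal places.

Solve by backward induction. Given q_B, the follower Apex maximises π_A = (123 - q_B - q_A)q_A - 32q_A.
Setting the follower's marginal profit to zero, 91 - q_B - 2q_A = 0, i.e. q_A = (91 - q_B)/2.
Borealis substitutes q_A(q_B) into its own profit: π_B = q_B(123 - q_B - (91 - q_B)/2) - 7q_B = (155/2 - (1/2)q_B)q_B - 7q_B.
The leader's first-order condition 141/2 - q_B = 0 yields q_B = 141/2.
Then q_A = (91 - 141/2)/2 = 41/4.
Price P = 123 - 323/4 = 169/4.
Apex's profit: (169/4 - 32)·(41/4) = 1681/16.

105.06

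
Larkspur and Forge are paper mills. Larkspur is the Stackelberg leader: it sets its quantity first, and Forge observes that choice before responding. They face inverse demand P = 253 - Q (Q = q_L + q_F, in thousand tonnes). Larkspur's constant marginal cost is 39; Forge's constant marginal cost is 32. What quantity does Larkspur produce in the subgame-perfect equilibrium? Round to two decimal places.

Solve by backward induction. Given q_L, the follower Forge maximises π_F = (253 - q_L - q_F)q_F - 32q_F.
Setting the follower's marginal profit to zero, 221 - q_L - 2q_F = 0, i.e. q_F = (221 - q_L)/2.
Larkspur substitutes q_F(q_L) into its own profit: π_L = q_L(253 - q_L - (221 - q_L)/2) - 39q_L = (285/2 - (1/2)q_L)q_L - 39q_L.
Leader FOC: 207/2 - q_L = 0, so q_L = 207/2.
Then q_F = (221 - 207/2)/2 = 235/4.

103.50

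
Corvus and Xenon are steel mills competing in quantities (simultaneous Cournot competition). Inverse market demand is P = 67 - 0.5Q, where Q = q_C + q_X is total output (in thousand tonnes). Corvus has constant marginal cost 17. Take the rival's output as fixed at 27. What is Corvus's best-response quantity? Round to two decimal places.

36.50

With the rival's output fixed at 27, Corvus's profit is π_C = (67 - (1/2)·27 - (1/2)q_C)q_C - (17q_C) = (107/2 - (1/2)q_C)q_C - (17q_C).
∂π_C/∂q_C = 73/2 - q_C = 0, so q_C = 73/2.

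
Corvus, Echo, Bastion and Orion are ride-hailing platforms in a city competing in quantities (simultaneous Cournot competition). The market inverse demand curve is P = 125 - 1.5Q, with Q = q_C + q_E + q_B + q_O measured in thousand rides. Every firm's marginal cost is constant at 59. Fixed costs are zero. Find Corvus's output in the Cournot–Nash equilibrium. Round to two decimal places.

8.80

A representative firm's profit is π_i = q_i(125 - 1.5Q) - 59q_i.
Setting ∂π_i/∂q_i = 0 with rivals' quantities fixed: 66 - 3q_i - (3/2)·Σ_{j≠i} q_j = 0.
With identical firms every q_j equals q_i, so Σ_{j≠i} q_j = 3q_i and 66 = (15/2)q_i, giving q_i = 44/5.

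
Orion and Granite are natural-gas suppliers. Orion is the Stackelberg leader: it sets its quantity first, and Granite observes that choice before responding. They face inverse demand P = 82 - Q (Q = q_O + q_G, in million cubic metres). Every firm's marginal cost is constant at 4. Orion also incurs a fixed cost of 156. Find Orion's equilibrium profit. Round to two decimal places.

604.50

Solve by backward induction. Given q_O, the follower Granite maximises π_G = (82 - q_O - q_G)q_G - 4q_G.
Setting the follower's marginal profit to zero, 78 - q_O - 2q_G = 0, i.e. q_G = (78 - q_O)/2.
Orion substitutes q_G(q_O) into its own profit: π_O = q_O(82 - q_O - (78 - q_O)/2) - 4q_O = (43 - (1/2)q_O)q_O - 4q_O.
Maximising: ∂π_O/∂q_O = 39 - q_O = 0, giving q_O = 39.
Then q_G = (78 - 39)/2 = 39/2.
Price P = 82 - 117/2 = 47/2.
Orion's profit: (47/2 - 4)·39 - 156 = 1209/2.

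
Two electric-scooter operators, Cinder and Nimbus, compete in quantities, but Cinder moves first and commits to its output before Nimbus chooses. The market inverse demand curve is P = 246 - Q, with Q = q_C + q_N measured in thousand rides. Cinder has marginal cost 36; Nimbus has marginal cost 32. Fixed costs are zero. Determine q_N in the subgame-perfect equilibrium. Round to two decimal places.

Solve by backward induction. Given q_C, the follower Nimbus maximises π_N = (246 - q_C - q_N)q_N - 32q_N.
Setting the follower's marginal profit to zero, 214 - q_C - 2q_N = 0, i.e. q_N = (214 - q_C)/2.
The leader anticipates this reaction. Substituting into P = 246 - Q gives P = 139 - (1/2)q_C, so π_C = (139 - (1/2)q_C)q_C - 36q_C.
Leader FOC: 103 - q_C = 0, so q_C = 103.
Then q_N = (214 - 103)/2 = 111/2.

55.50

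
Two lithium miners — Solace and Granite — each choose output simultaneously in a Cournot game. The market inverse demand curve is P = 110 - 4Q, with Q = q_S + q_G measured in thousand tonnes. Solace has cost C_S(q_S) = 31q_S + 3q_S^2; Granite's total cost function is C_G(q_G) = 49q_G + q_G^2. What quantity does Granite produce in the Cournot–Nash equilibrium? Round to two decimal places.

Solace's profit: π_S = (110 - 4Q)q_S - (31q_S + 3q_S²). Setting ∂π_S/∂q_S = 0: 79 - 14q_S - 4(q_G) = 0.
Granite's first-order condition: 61 - 10q_G - 4(q_S) = 0.
Best responses: q_S = (79 - 4q_G)/14, q_G = (61 - 4q_S)/10.
Substituting one into the other gives q_S = 273/62 and q_G = 269/62.

4.34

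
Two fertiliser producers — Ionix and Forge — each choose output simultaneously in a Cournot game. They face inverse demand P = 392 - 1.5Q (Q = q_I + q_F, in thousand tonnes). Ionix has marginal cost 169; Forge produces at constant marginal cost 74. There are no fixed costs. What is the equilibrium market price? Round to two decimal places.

Ionix's profit: π_I = (392 - 1.5Q)q_I - (169q_I). Setting ∂π_I/∂q_I = 0: 223 - 3q_I - (3/2)(q_F) = 0.
Forge's profit: π_F = (392 - 1.5Q)q_F - (74q_F). Setting ∂π_F/∂q_F = 0: 318 - 3q_F - (3/2)(q_I) = 0.
Rearranging gives the reaction functions q_I = (223 - (3/2)q_F)/3 and q_F = (318 - (3/2)q_I)/3.
Substituting one into the other gives q_I = 256/9 and q_F = 826/9.
Total output Q = 1082/9, so price P = 392 - (3/2)·(1082/9) = 635/3.

211.67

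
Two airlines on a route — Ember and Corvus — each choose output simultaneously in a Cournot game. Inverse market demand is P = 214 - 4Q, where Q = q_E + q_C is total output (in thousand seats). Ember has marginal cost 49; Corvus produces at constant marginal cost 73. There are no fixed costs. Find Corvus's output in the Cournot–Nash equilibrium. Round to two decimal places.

9.75

Ember's profit: π_E = (214 - 4Q)q_E - (49q_E). Setting ∂π_E/∂q_E = 0: 165 - 8q_E - 4(q_C) = 0.
Corvus's profit: π_C = (214 - 4Q)q_C - (73q_C). Setting ∂π_C/∂q_C = 0: 141 - 8q_C - 4(q_E) = 0.
Rearranging gives the reaction functions q_E = (165 - 4q_C)/8 and q_C = (141 - 4q_E)/8.
Solving the pair: q_E = 63/4, q_C = 39/4.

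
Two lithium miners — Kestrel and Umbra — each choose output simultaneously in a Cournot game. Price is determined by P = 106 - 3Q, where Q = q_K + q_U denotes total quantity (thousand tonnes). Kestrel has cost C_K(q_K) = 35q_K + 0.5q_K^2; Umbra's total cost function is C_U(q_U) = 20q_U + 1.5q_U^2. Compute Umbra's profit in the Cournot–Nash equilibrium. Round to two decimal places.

Kestrel's profit: π_K = (106 - 3Q)q_K - (35q_K + (1/2)q_K²). Setting ∂π_K/∂q_K = 0: 71 - 7q_K - 3(q_U) = 0.
Umbra's profit: π_U = (106 - 3Q)q_U - (20q_U + (3/2)q_U²). Setting ∂π_U/∂q_U = 0: 86 - 9q_U - 3(q_K) = 0.
Best responses: q_K = (71 - 3q_U)/7, q_U = (86 - 3q_K)/9.
Substituting one into the other gives q_K = 127/18 and q_U = 389/54.
Price P = 106 - 3·(385/27) = 569/9.
Umbra's profit: (569/9)·(389/54) - 20·(389/54) - (3/2)(389/54)² = 233.5201.

233.52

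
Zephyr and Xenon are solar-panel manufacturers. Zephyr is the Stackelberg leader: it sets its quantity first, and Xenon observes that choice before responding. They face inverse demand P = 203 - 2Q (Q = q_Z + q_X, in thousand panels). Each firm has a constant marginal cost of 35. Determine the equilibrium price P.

77

Solve by backward induction. Given q_Z, the follower Xenon maximises π_X = (203 - 2q_Z - 2q_X)q_X - 35q_X.
∂π_X/∂q_X = 168 - 2q_Z - 4q_X = 0 gives the reaction function q_X = (168 - 2q_Z)/4.
The leader anticipates this reaction. Substituting into P = 203 - 2Q gives P = 119 - q_Z, so π_Z = (119 - q_Z)q_Z - 35q_Z.
Maximising: ∂π_Z/∂q_Z = 84 - 2q_Z = 0, giving q_Z = 42.
Then q_X = (168 - 2·42)/4 = 21.
Total output Q = 63, so price P = 203 - 2·63 = 77.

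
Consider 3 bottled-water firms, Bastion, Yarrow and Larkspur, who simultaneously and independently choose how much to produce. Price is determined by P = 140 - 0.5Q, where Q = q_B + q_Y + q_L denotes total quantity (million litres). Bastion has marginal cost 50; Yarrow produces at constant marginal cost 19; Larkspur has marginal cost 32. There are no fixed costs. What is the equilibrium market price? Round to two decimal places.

60.25

Bastion's profit: π_B = (140 - 0.5Q)q_B - (50q_B). Setting ∂π_B/∂q_B = 0: 90 - q_B - (1/2)(q_Y + q_L) = 0.
Yarrow's profit: π_Y = (140 - 0.5Q)q_Y - (19q_Y). Setting ∂π_Y/∂q_Y = 0: 121 - q_Y - (1/2)(q_B + q_L) = 0.
Larkspur's first-order condition: 108 - q_L - (1/2)(q_B + q_Y) = 0.
Summing all 3 equations gives 319 − 2Q = 0, hence Q = 319/2.
Back-substituting: q_B = (90 − 319/4)/(1/2) = 41/2, q_Y = (121 − 319/4)/(1/2) = 165/2, q_L = (108 − 319/4)/(1/2) = 113/2.
Total output Q = 319/2, so price P = 140 - (1/2)·(319/2) = 241/4.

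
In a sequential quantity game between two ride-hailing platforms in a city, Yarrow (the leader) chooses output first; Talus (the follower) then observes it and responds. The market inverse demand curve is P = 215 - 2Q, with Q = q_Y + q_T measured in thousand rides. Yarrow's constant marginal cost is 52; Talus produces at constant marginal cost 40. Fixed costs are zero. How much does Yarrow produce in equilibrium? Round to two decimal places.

37.75

The follower Talus best-responds to any q_Y: π_T = (215 - 2Q)q_T - 40q_T.
Setting the follower's marginal profit to zero, 175 - 2q_Y - 4q_T = 0, i.e. q_T = (175 - 2q_Y)/4.
Yarrow substitutes q_T(q_Y) into its own profit: π_Y = q_Y(215 - 2q_Y - (175 - 2q_Y)/2) - 52q_Y = (255/2 - q_Y)q_Y - 52q_Y.
The leader's first-order condition 151/2 - 2q_Y = 0 yields q_Y = 151/4.
Then q_T = (175 - 2·(151/4))/4 = 199/8.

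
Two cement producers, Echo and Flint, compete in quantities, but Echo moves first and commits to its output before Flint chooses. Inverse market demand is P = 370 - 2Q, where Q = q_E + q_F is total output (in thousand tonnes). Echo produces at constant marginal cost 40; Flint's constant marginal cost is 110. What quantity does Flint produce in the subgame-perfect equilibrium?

The follower Flint best-responds to any q_E: π_F = (370 - 2Q)q_F - 110q_F.
Setting the follower's marginal profit to zero, 260 - 2q_E - 4q_F = 0, i.e. q_F = (260 - 2q_E)/4.
The leader anticipates this reaction. Substituting into P = 370 - 2Q gives P = 240 - q_E, so π_E = (240 - q_E)q_E - 40q_E.
The leader's first-order condition 200 - 2q_E = 0 yields q_E = 100.
Then q_F = (260 - 2·100)/4 = 15.

15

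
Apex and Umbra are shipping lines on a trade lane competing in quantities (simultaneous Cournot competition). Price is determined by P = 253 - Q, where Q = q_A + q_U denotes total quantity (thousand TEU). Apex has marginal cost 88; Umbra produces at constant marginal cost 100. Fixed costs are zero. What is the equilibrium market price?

147

Apex's profit: π_A = (253 - Q)q_A - (88q_A). Setting ∂π_A/∂q_A = 0: 165 - 2q_A - (q_U) = 0.
Umbra's first-order condition: 153 - 2q_U - (q_A) = 0.
Best responses: q_A = (165 - q_U)/2, q_U = (153 - q_A)/2.
Solving the pair: q_A = 59, q_U = 47.
Total output Q = 106, so price P = 253 - 106 = 147.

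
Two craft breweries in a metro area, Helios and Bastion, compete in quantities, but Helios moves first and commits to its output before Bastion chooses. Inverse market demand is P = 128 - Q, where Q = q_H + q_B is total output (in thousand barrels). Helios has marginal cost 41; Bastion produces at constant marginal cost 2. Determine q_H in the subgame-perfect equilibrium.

24

Solve by backward induction. Given q_H, the follower Bastion maximises π_B = (128 - q_H - q_B)q_B - 2q_B.
Setting the follower's marginal profit to zero, 126 - q_H - 2q_B = 0, i.e. q_B = (126 - q_H)/2.
Helios substitutes q_B(q_H) into its own profit: π_H = q_H(128 - q_H - (126 - q_H)/2) - 41q_H = (65 - (1/2)q_H)q_H - 41q_H.
Maximising: ∂π_H/∂q_H = 24 - q_H = 0, giving q_H = 24.
Then q_B = (126 - 24)/2 = 51.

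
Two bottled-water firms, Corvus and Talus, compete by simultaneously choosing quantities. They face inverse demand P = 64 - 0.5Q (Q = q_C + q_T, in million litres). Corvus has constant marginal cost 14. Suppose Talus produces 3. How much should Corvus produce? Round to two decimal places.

With the rival's output fixed at 3, Corvus's profit is π_C = (64 - (1/2)·3 - (1/2)q_C)q_C - (14q_C) = (125/2 - (1/2)q_C)q_C - (14q_C).
∂π_C/∂q_C = 97/2 - q_C = 0, so q_C = 97/2.

48.50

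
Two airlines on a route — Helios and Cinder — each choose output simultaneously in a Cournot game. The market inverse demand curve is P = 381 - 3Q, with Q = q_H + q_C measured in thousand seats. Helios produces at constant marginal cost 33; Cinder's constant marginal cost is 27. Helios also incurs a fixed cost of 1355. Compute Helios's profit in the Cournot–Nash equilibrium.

2977

Helios's profit: π_H = (381 - 3Q)q_H - (33q_H). Setting ∂π_H/∂q_H = 0: 348 - 6q_H - 3(q_C) = 0.
Cinder's profit: π_C = (381 - 3Q)q_C - (27q_C). Setting ∂π_C/∂q_C = 0: 354 - 6q_C - 3(q_H) = 0.
So q_H = (348 - 3q_C)/6 and q_C = (354 - 3q_H)/6.
Substituting one into the other gives q_H = 38 and q_C = 40.
Price P = 381 - 3·78 = 147.
Helios's profit: (147 - 33)·38 - 1355 = 2977.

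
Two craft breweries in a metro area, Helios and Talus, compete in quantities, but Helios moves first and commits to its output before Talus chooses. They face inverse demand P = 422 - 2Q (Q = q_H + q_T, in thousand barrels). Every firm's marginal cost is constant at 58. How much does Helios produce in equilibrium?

The follower Talus best-responds to any q_H: π_T = (422 - 2Q)q_T - 58q_T.
Setting the follower's marginal profit to zero, 364 - 2q_H - 4q_T = 0, i.e. q_T = (364 - 2q_H)/4.
Helios substitutes q_T(q_H) into its own profit: π_H = q_H(422 - 2q_H - (364 - 2q_H)/2) - 58q_H = (240 - q_H)q_H - 58q_H.
Maximising: ∂π_H/∂q_H = 182 - 2q_H = 0, giving q_H = 91.
Then q_T = (364 - 2·91)/4 = 91/2.

91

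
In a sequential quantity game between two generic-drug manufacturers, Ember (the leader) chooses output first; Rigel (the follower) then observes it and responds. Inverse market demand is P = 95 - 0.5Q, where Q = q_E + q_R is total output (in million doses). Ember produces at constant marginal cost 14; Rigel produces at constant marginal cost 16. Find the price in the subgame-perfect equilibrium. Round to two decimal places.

Solve by backward induction. Given q_E, the follower Rigel maximises π_R = (95 - (1/2)q_E - (1/2)q_R)q_R - 16q_R.
∂π_R/∂q_R = 79 - (1/2)q_E - q_R = 0 gives the reaction function q_R = (79 - (1/2)q_E).
Ember substitutes q_R(q_E) into its own profit: π_E = q_E(95 - (1/2)q_E - (79 - (1/2)q_E)/2) - 14q_E = (111/2 - (1/4)q_E)q_E - 14q_E.
Leader FOC: 83/2 - (1/2)q_E = 0, so q_E = 83.
Then q_R = (79 - (1/2)·83) = 75/2.
Total output Q = 241/2, so price P = 95 - (1/2)·(241/2) = 139/4.

34.75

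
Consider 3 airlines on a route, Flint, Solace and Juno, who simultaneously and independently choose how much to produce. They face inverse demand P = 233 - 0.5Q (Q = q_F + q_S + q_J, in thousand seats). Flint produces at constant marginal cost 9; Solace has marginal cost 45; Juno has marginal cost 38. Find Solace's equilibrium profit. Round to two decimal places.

2628.13

Flint's profit: π_F = (233 - 0.5Q)q_F - (9q_F). Setting ∂π_F/∂q_F = 0: 224 - q_F - (1/2)(q_S + q_J) = 0.
Solace's profit: π_S = (233 - 0.5Q)q_S - (45q_S). Setting ∂π_S/∂q_S = 0: 188 - q_S - (1/2)(q_F + q_J) = 0.
Juno's first-order condition: 195 - q_J - (1/2)(q_F + q_S) = 0.
Summing all 3 equations gives 607 − 2Q = 0, hence Q = 607/2.
Back-substituting: q_F = (224 − 607/4)/(1/2) = 289/2, q_S = (188 − 607/4)/(1/2) = 145/2, q_J = (195 − 607/4)/(1/2) = 173/2.
Price P = 233 - (1/2)·(607/2) = 325/4.
Solace's profit: (325/4 - 45)·(145/2) = 2628.1250.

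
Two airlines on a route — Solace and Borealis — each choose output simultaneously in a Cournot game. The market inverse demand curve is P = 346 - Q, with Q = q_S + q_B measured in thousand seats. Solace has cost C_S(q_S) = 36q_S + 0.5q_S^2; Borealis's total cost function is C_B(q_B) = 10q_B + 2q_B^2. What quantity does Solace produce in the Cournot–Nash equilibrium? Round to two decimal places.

89.65

Solace's profit: π_S = (346 - Q)q_S - (36q_S + (1/2)q_S²). Setting ∂π_S/∂q_S = 0: 310 - 3q_S - (q_B) = 0.
Borealis's first-order condition: 336 - 6q_B - (q_S) = 0.
Best responses: q_S = (310 - q_B)/3, q_B = (336 - q_S)/6.
Substituting one into the other gives q_S = 1524/17 and q_B = 698/17.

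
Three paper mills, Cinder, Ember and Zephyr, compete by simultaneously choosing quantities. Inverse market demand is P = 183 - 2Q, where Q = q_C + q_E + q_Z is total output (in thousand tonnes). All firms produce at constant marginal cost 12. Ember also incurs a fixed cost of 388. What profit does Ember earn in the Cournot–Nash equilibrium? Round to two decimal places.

A representative firm's profit is π_i = q_i(183 - 2Q) - 12q_i.
Setting ∂π_i/∂q_i = 0 with rivals' quantities fixed: 171 - 4q_i - 2·Σ_{j≠i} q_j = 0.
With identical firms every q_j equals q_i, so Σ_{j≠i} q_j = 2q_i and 171 = 8q_i, giving q_i = 171/8.
Price P = 183 - 2·(513/8) = 219/4.
Ember's profit: (219/4 - 12)·(171/8) - 388 = 525.7813.

525.78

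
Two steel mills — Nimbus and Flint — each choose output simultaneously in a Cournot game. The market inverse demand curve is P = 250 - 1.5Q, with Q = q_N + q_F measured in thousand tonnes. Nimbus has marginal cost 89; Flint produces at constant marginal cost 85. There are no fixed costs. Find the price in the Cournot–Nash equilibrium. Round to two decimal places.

Nimbus's profit: π_N = (250 - 1.5Q)q_N - (89q_N). Setting ∂π_N/∂q_N = 0: 161 - 3q_N - (3/2)(q_F) = 0.
Flint's profit: π_F = (250 - 1.5Q)q_F - (85q_F). Setting ∂π_F/∂q_F = 0: 165 - 3q_F - (3/2)(q_N) = 0.
Best responses: q_N = (161 - (3/2)q_F)/3, q_F = (165 - (3/2)q_N)/3.
Substituting one into the other gives q_N = 314/9 and q_F = 338/9.
Total output Q = 652/9, so price P = 250 - (3/2)·(652/9) = 424/3.

141.33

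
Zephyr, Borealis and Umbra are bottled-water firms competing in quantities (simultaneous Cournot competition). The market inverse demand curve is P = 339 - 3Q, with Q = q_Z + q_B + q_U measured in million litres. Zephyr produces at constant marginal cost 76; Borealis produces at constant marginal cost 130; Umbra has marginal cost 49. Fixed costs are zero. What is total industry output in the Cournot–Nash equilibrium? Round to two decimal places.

63.50

Zephyr's profit: π_Z = (339 - 3Q)q_Z - (76q_Z). Setting ∂π_Z/∂q_Z = 0: 263 - 6q_Z - 3(q_B + q_U) = 0.
Borealis's profit: π_B = (339 - 3Q)q_B - (130q_B). Setting ∂π_B/∂q_B = 0: 209 - 6q_B - 3(q_Z + q_U) = 0.
Umbra's first-order condition: 290 - 6q_U - 3(q_Z + q_B) = 0.
Adding the 3 first-order conditions: 762 − 12Q = 0, so Q = 127/2.
Back-substituting: q_Z = (263 − 381/2)/3 = 145/6, q_B = (209 − 381/2)/3 = 37/6, q_U = (290 − 381/2)/3 = 199/6.
Total output Q = 145/6 + 37/6 + 199/6 = 127/2.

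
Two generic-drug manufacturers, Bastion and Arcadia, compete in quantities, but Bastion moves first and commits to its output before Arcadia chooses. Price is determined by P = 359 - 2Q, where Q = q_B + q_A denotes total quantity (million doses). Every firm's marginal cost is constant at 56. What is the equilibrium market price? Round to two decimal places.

Solve by backward induction. Given q_B, the follower Arcadia maximises π_A = (359 - 2q_B - 2q_A)q_A - 56q_A.
Setting the follower's marginal profit to zero, 303 - 2q_B - 4q_A = 0, i.e. q_A = (303 - 2q_B)/4.
The leader anticipates this reaction. Substituting into P = 359 - 2Q gives P = 415/2 - q_B, so π_B = (415/2 - q_B)q_B - 56q_B.
The leader's first-order condition 303/2 - 2q_B = 0 yields q_B = 303/4.
Then q_A = (303 - 2·(303/4))/4 = 303/8.
Total output Q = 909/8, so price P = 359 - 2·(909/8) = 527/4.

131.75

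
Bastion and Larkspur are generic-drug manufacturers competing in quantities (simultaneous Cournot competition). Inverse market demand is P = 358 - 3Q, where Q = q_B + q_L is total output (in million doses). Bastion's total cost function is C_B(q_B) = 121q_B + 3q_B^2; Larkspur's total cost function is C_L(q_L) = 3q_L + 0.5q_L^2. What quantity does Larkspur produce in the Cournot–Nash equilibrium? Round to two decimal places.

47.32

Bastion's profit: π_B = (358 - 3Q)q_B - (121q_B + 3q_B²). Setting ∂π_B/∂q_B = 0: 237 - 12q_B - 3(q_L) = 0.
Larkspur's profit: π_L = (358 - 3Q)q_L - (3q_L + (1/2)q_L²). Setting ∂π_L/∂q_L = 0: 355 - 7q_L - 3(q_B) = 0.
So q_B = (237 - 3q_L)/12 and q_L = (355 - 3q_B)/7.
Solving the pair: q_B = 198/25, q_L = 1183/25.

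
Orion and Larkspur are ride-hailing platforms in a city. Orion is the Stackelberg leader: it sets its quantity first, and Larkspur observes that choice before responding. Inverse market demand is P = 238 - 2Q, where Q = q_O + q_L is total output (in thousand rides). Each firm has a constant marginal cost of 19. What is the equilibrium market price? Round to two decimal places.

73.75

The follower Larkspur best-responds to any q_O: π_L = (238 - 2Q)q_L - 19q_L.
Follower FOC: 219 - 2q_O - 4q_L = 0, so q_L(q_O) = (219 - 2q_O)/4.
Orion substitutes q_L(q_O) into its own profit: π_O = q_O(238 - 2q_O - (219 - 2q_O)/2) - 19q_O = (257/2 - q_O)q_O - 19q_O.
The leader's first-order condition 219/2 - 2q_O = 0 yields q_O = 219/4.
Then q_L = (219 - 2·(219/4))/4 = 219/8.
Total output Q = 657/8, so price P = 238 - 2·(657/8) = 295/4.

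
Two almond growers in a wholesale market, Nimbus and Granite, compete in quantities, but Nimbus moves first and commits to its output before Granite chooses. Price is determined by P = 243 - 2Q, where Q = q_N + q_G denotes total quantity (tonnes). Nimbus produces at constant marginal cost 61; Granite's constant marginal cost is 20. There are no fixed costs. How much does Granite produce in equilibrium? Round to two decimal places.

The follower Granite best-responds to any q_N: π_G = (243 - 2Q)q_G - 20q_G.
Setting the follower's marginal profit to zero, 223 - 2q_N - 4q_G = 0, i.e. q_G = (223 - 2q_N)/4.
The leader anticipates this reaction. Substituting into P = 243 - 2Q gives P = 263/2 - q_N, so π_N = (263/2 - q_N)q_N - 61q_N.
The leader's first-order condition 141/2 - 2q_N = 0 yields q_N = 141/4.
Then q_G = (223 - 2·(141/4))/4 = 305/8.

38.13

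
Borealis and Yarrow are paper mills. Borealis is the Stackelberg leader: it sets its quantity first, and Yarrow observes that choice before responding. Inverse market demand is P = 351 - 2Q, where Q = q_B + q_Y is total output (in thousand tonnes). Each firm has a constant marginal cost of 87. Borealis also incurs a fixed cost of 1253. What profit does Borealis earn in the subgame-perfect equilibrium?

3103

Solve by backward induction. Given q_B, the follower Yarrow maximises π_Y = (351 - 2q_B - 2q_Y)q_Y - 87q_Y.
Setting the follower's marginal profit to zero, 264 - 2q_B - 4q_Y = 0, i.e. q_Y = (264 - 2q_B)/4.
Borealis substitutes q_Y(q_B) into its own profit: π_B = q_B(351 - 2q_B - (264 - 2q_B)/2) - 87q_B = (219 - q_B)q_B - 87q_B.
Leader FOC: 132 - 2q_B = 0, so q_B = 66.
Then q_Y = (264 - 2·66)/4 = 33.
Price P = 351 - 2·99 = 153.
Borealis's profit: (153 - 87)·66 - 1253 = 3103.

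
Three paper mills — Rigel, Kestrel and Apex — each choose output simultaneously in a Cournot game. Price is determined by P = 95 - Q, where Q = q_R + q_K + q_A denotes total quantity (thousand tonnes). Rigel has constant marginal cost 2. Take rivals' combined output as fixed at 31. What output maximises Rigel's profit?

31

With rivals' combined output fixed at 31, Rigel's profit is π_R = (95 - 31 - q_R)q_R - (2q_R) = (64 - q_R)q_R - (2q_R).
∂π_R/∂q_R = 62 - 2q_R = 0, so q_R = 31.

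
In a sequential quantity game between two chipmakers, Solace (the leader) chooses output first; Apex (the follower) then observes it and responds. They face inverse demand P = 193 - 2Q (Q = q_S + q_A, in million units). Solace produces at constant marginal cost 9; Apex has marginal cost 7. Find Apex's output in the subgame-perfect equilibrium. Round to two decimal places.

The follower Apex best-responds to any q_S: π_A = (193 - 2Q)q_A - 7q_A.
∂π_A/∂q_A = 186 - 2q_S - 4q_A = 0 gives the reaction function q_A = (186 - 2q_S)/4.
The leader anticipates this reaction. Substituting into P = 193 - 2Q gives P = 100 - q_S, so π_S = (100 - q_S)q_S - 9q_S.
The leader's first-order condition 91 - 2q_S = 0 yields q_S = 91/2.
Then q_A = (186 - 2·(91/2))/4 = 95/4.

23.75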